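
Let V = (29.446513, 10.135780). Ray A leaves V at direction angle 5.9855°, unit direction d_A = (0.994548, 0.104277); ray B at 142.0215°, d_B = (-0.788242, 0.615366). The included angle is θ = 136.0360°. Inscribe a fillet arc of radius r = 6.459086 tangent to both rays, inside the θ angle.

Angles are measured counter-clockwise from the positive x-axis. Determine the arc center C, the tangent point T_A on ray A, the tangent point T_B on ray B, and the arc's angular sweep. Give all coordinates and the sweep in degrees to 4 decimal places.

bisector direction at 74.0035° = (0.275579,0.961279)
center distance |VC| = r/sin(θ/2) = 6.459086/sin(68.0180°) = 6.965465
C = V + |VC|·bis = (31.3660,16.8315)
T_A = V + ((C−V)·d_A)·d_A = V + 2.6073·d_A = (32.0396,10.4077)
T_B = V + ((C−V)·d_B)·d_B = V + 2.6073·d_B = (27.3913,11.7402)
sweep = 180° − θ = 43.9640°

center=(31.3660,16.8315) T_A=(32.0396,10.4077) T_B=(27.3913,11.7402) sweep=43.9640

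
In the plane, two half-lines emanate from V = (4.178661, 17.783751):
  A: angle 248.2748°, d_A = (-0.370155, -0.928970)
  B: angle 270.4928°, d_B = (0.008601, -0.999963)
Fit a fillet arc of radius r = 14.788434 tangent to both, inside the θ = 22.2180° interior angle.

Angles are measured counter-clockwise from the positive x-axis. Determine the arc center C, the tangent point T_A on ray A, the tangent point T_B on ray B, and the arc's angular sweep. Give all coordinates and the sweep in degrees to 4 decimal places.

center=(-9.9615,-57.6553) T_A=(-23.6995,-52.1813) T_B=(4.8264,-57.5281) sweep=157.7820

bisector direction at 259.3838° = (-0.184229,-0.982883)
center distance |VC| = r/sin(θ/2) = 14.788434/sin(11.1090°) = 76.752818
C = V + |VC|·bis = (-9.9615,-57.6553)
T_A = V + ((C−V)·d_A)·d_A = V + 75.3147·d_A = (-23.6995,-52.1813)
T_B = V + ((C−V)·d_B)·d_B = V + 75.3147·d_B = (4.8264,-57.5281)
sweep = 180° − θ = 157.7820°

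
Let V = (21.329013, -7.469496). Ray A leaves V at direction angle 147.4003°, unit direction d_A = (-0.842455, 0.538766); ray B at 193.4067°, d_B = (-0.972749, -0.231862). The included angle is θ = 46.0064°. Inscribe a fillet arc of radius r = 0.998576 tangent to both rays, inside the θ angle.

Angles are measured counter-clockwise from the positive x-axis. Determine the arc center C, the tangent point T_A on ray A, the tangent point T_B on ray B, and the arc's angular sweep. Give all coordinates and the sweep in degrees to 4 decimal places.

center=(18.8094,-7.0435) T_A=(19.3474,-6.2022) T_B=(19.0410,-8.0149) sweep=133.9936

bisector direction at 170.4035° = (-0.986006,0.166709)
center distance |VC| = r/sin(θ/2) = 0.998576/sin(23.0032°) = 2.555324
C = V + |VC|·bis = (18.8094,-7.0435)
T_A = V + ((C−V)·d_A)·d_A = V + 2.3521·d_A = (19.3474,-6.2022)
T_B = V + ((C−V)·d_B)·d_B = V + 2.3521·d_B = (19.0410,-8.0149)
sweep = 180° − θ = 133.9936°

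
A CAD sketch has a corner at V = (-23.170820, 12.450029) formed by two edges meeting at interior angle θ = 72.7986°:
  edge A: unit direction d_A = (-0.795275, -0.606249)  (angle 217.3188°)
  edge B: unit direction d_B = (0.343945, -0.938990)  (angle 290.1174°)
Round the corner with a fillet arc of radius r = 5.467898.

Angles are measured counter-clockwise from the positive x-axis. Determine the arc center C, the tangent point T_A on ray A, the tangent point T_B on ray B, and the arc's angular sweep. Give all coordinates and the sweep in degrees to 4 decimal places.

center=(-25.7542,3.6052) T_A=(-29.0691,7.9537) T_B=(-20.6199,5.4859) sweep=107.2014

bisector direction at 253.7181° = (-0.280363,-0.959894)
center distance |VC| = r/sin(θ/2) = 5.467898/sin(36.3993°) = 9.214383
C = V + |VC|·bis = (-25.7542,3.6052)
T_A = V + ((C−V)·d_A)·d_A = V + 7.4167·d_A = (-29.0691,7.9537)
T_B = V + ((C−V)·d_B)·d_B = V + 7.4167·d_B = (-20.6199,5.4859)
sweep = 180° − θ = 107.2014°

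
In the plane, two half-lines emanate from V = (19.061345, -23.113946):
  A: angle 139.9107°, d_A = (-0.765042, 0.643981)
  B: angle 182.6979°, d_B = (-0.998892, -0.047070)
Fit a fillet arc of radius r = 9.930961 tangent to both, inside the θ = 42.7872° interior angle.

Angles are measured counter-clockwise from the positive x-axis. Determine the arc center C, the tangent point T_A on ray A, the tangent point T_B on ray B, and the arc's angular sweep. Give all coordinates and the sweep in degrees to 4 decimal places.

bisector direction at 161.3043° = (-0.947234,0.320542)
center distance |VC| = r/sin(θ/2) = 9.930961/sin(21.3936°) = 27.225060
C = V + |VC|·bis = (-6.7272,-14.3872)
T_A = V + ((C−V)·d_A)·d_A = V + 25.3492·d_A = (-0.3318,-6.7896)
T_B = V + ((C−V)·d_B)·d_B = V + 25.3492·d_B = (-6.2597,-24.3071)
sweep = 180° − θ = 137.2128°

center=(-6.7272,-14.3872) T_A=(-0.3318,-6.7896) T_B=(-6.2597,-24.3071) sweep=137.2128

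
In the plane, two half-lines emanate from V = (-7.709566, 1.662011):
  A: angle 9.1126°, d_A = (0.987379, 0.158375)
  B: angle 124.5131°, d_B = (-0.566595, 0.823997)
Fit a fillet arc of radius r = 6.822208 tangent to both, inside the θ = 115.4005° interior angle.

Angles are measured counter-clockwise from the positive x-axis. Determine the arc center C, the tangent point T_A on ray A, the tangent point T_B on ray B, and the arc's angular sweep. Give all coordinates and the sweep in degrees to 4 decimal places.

center=(-4.5317,9.0812) T_A=(-3.4512,2.3450) T_B=(-10.1532,5.2157) sweep=64.5995

bisector direction at 66.8128° = (0.393736,0.919224)
center distance |VC| = r/sin(θ/2) = 6.822208/sin(57.7002°) = 8.071096
C = V + |VC|·bis = (-4.5317,9.0812)
T_A = V + ((C−V)·d_A)·d_A = V + 4.3128·d_A = (-3.4512,2.3450)
T_B = V + ((C−V)·d_B)·d_B = V + 4.3128·d_B = (-10.1532,5.2157)
sweep = 180° − θ = 64.5995°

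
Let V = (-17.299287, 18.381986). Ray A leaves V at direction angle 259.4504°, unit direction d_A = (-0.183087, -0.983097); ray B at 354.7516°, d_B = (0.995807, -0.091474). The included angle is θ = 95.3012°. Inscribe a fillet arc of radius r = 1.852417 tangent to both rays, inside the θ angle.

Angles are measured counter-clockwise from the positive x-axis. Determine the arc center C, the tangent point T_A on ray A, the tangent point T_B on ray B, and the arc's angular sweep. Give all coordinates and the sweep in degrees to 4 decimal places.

center=(-15.7873,16.3829) T_A=(-17.6084,16.7220) T_B=(-15.6179,18.2275) sweep=84.6988

bisector direction at 307.1010° = (0.603222,-0.797573)
center distance |VC| = r/sin(θ/2) = 1.852417/sin(47.6506°) = 2.506482
C = V + |VC|·bis = (-15.7873,16.3829)
T_A = V + ((C−V)·d_A)·d_A = V + 1.6885·d_A = (-17.6084,16.7220)
T_B = V + ((C−V)·d_B)·d_B = V + 1.6885·d_B = (-15.6179,18.2275)
sweep = 180° − θ = 84.6988°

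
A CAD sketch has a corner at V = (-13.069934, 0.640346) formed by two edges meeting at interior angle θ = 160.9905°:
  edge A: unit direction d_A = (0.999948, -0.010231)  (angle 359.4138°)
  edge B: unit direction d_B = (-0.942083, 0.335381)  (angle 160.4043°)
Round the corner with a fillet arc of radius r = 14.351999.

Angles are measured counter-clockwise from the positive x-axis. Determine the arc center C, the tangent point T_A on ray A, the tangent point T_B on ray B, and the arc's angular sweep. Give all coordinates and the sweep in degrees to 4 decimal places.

center=(-10.5203,14.9670) T_A=(-10.6671,0.6158) T_B=(-15.3337,1.4462) sweep=19.0095

bisector direction at 79.9091° = (0.175211,0.984531)
center distance |VC| = r/sin(θ/2) = 14.351999/sin(80.4952°) = 14.551767
C = V + |VC|·bis = (-10.5203,14.9670)
T_A = V + ((C−V)·d_A)·d_A = V + 2.4029·d_A = (-10.6671,0.6158)
T_B = V + ((C−V)·d_B)·d_B = V + 2.4029·d_B = (-15.3337,1.4462)
sweep = 180° − θ = 19.0095°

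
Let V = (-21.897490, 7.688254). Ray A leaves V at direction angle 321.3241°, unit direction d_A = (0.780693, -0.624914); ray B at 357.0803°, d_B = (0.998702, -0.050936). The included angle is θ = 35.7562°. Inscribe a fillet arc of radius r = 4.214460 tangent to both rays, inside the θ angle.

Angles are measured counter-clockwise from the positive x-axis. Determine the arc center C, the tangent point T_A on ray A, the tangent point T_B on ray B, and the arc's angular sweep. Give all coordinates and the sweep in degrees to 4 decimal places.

bisector direction at 339.2022° = (0.934839,-0.355071)
center distance |VC| = r/sin(θ/2) = 4.214460/sin(17.8781°) = 13.728202
C = V + |VC|·bis = (-9.0638,2.8138)
T_A = V + ((C−V)·d_A)·d_A = V + 13.0653·d_A = (-11.6975,-0.4764)
T_B = V + ((C−V)·d_B)·d_B = V + 13.0653·d_B = (-8.8492,7.0228)
sweep = 180° − θ = 144.2438°

center=(-9.0638,2.8138) T_A=(-11.6975,-0.4764) T_B=(-8.8492,7.0228) sweep=144.2438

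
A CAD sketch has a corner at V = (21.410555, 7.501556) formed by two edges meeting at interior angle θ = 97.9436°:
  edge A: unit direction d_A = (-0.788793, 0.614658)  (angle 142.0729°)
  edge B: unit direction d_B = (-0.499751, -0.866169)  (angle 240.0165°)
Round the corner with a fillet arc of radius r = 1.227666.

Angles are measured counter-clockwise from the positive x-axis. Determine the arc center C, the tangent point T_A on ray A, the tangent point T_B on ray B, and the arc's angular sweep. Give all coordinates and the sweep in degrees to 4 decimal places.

center=(19.8133,7.1898) T_A=(20.5679,8.1582) T_B=(20.8767,6.5763) sweep=82.0564

bisector direction at 191.0447° = (-0.981478,-0.191575)
center distance |VC| = r/sin(θ/2) = 1.227666/sin(48.9718°) = 1.627370
C = V + |VC|·bis = (19.8133,7.1898)
T_A = V + ((C−V)·d_A)·d_A = V + 1.0683·d_A = (20.5679,8.1582)
T_B = V + ((C−V)·d_B)·d_B = V + 1.0683·d_B = (20.8767,6.5763)
sweep = 180° − θ = 82.0564°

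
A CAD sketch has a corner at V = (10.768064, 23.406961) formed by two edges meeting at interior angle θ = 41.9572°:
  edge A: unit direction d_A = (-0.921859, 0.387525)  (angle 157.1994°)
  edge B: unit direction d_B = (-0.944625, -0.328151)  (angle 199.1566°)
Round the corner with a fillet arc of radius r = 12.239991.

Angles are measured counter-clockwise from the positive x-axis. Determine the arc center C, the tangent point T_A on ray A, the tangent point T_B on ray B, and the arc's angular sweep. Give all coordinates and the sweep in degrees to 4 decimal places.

bisector direction at 178.1780° = (-0.999494,0.031795)
center distance |VC| = r/sin(θ/2) = 12.239991/sin(20.9786°) = 34.188082
C = V + |VC|·bis = (-23.4027,24.4940)
T_A = V + ((C−V)·d_A)·d_A = V + 31.9219·d_A = (-18.6594,35.7775)
T_B = V + ((C−V)·d_B)·d_B = V + 31.9219·d_B = (-19.3862,12.9318)
sweep = 180° − θ = 138.0428°

center=(-23.4027,24.4940) T_A=(-18.6594,35.7775) T_B=(-19.3862,12.9318) sweep=138.0428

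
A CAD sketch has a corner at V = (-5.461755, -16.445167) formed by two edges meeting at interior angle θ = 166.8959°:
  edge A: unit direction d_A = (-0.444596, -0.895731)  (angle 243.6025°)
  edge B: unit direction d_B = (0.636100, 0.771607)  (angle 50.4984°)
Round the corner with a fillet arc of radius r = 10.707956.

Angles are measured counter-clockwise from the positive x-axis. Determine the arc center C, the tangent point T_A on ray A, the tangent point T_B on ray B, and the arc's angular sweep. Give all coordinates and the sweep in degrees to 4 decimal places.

center=(3.5829,-22.3075) T_A=(-6.0086,-17.5468) T_B=(-4.6794,-15.4962) sweep=13.1041

bisector direction at 327.0504° = (0.839150,-0.543900)
center distance |VC| = r/sin(θ/2) = 10.707956/sin(83.4480°) = 10.778354
C = V + |VC|·bis = (3.5829,-22.3075)
T_A = V + ((C−V)·d_A)·d_A = V + 1.2299·d_A = (-6.0086,-17.5468)
T_B = V + ((C−V)·d_B)·d_B = V + 1.2299·d_B = (-4.6794,-15.4962)
sweep = 180° − θ = 13.1041°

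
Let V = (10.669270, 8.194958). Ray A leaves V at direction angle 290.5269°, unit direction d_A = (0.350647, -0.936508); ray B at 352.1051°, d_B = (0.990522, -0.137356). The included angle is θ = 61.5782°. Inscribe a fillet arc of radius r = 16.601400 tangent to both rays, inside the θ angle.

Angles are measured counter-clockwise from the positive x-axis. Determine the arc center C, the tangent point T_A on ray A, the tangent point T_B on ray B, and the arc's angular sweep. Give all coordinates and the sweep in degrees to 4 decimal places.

center=(35.9860,-12.0760) T_A=(20.4387,-17.8972) T_B=(38.2664,4.3681) sweep=118.4218

bisector direction at 321.3160° = (0.780605,-0.625025)
center distance |VC| = r/sin(θ/2) = 16.601400/sin(30.7891°) = 32.432246
C = V + |VC|·bis = (35.9860,-12.0760)
T_A = V + ((C−V)·d_A)·d_A = V + 27.8612·d_A = (20.4387,-17.8972)
T_B = V + ((C−V)·d_B)·d_B = V + 27.8612·d_B = (38.2664,4.3681)
sweep = 180° − θ = 118.4218°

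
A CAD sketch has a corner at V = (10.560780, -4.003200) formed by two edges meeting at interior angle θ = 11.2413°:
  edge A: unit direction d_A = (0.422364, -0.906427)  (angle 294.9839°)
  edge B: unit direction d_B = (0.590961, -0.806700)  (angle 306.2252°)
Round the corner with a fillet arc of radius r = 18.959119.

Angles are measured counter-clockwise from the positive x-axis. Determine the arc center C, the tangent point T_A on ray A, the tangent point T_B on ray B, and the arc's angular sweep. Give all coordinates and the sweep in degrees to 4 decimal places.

bisector direction at 300.6046° = (0.509110,-0.860702)
center distance |VC| = r/sin(θ/2) = 18.959119/sin(5.6207°) = 193.575785
C = V + |VC|·bis = (109.1121,-170.6142)
T_A = V + ((C−V)·d_A)·d_A = V + 192.6451·d_A = (91.9271,-178.6218)
T_B = V + ((C−V)·d_B)·d_B = V + 192.6451·d_B = (124.4064,-159.4101)
sweep = 180° − θ = 168.7587°

center=(109.1121,-170.6142) T_A=(91.9271,-178.6218) T_B=(124.4064,-159.4101) sweep=168.7587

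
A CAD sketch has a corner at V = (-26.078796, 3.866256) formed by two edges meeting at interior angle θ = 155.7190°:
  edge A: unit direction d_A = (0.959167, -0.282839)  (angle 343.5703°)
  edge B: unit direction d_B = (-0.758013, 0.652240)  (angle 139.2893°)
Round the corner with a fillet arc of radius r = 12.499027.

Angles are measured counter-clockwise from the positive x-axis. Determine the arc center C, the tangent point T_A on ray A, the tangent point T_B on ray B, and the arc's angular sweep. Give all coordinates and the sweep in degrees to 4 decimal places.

center=(-19.9646,15.0944) T_A=(-23.4998,3.1058) T_B=(-28.1169,5.6200) sweep=24.2810

bisector direction at 61.4298° = (0.478235,0.878232)
center distance |VC| = r/sin(θ/2) = 12.499027/sin(77.8595°) = 12.784965
C = V + |VC|·bis = (-19.9646,15.0944)
T_A = V + ((C−V)·d_A)·d_A = V + 2.6888·d_A = (-23.4998,3.1058)
T_B = V + ((C−V)·d_B)·d_B = V + 2.6888·d_B = (-28.1169,5.6200)
sweep = 180° − θ = 24.2810°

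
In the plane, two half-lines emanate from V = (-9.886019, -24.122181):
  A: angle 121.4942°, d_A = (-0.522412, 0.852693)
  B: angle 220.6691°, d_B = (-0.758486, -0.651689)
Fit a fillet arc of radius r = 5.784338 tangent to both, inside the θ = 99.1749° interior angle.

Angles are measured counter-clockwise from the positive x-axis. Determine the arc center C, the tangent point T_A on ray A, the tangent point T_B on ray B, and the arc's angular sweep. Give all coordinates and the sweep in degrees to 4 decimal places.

bisector direction at 171.0816° = (-0.987910,0.155027)
center distance |VC| = r/sin(θ/2) = 5.784338/sin(49.5874°) = 7.597013
C = V + |VC|·bis = (-17.3912,-22.9444)
T_A = V + ((C−V)·d_A)·d_A = V + 4.9250·d_A = (-12.4589,-19.9226)
T_B = V + ((C−V)·d_B)·d_B = V + 4.9250·d_B = (-13.6216,-27.3318)
sweep = 180° − θ = 80.8251°

center=(-17.3912,-22.9444) T_A=(-12.4589,-19.9226) T_B=(-13.6216,-27.3318) sweep=80.8251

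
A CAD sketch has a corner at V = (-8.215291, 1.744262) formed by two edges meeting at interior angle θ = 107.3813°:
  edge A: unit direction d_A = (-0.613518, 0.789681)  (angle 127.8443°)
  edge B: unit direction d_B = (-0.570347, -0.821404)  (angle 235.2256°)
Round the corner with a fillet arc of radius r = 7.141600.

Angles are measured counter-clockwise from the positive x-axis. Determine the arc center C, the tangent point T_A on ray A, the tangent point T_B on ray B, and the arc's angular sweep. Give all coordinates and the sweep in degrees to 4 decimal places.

bisector direction at 181.5350° = (-0.999641,-0.026787)
center distance |VC| = r/sin(θ/2) = 7.141600/sin(53.6906°) = 8.862397
C = V + |VC|·bis = (-17.0745,1.5069)
T_A = V + ((C−V)·d_A)·d_A = V + 5.2478·d_A = (-11.4349,5.8884)
T_B = V + ((C−V)·d_B)·d_B = V + 5.2478·d_B = (-11.2084,-2.5663)
sweep = 180° − θ = 72.6187°

center=(-17.0745,1.5069) T_A=(-11.4349,5.8884) T_B=(-11.2084,-2.5663) sweep=72.6187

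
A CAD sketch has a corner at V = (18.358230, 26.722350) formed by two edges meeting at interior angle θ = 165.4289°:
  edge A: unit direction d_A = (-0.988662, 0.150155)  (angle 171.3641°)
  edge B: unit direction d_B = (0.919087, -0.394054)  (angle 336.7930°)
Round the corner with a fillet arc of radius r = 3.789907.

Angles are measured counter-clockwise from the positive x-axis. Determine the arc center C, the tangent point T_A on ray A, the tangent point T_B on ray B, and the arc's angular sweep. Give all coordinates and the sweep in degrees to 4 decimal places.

center=(17.3101,23.0482) T_A=(17.8792,26.7951) T_B=(18.8036,26.5314) sweep=14.5711

bisector direction at 254.0785° = (-0.274319,-0.961639)
center distance |VC| = r/sin(θ/2) = 3.789907/sin(82.7144°) = 3.820754
C = V + |VC|·bis = (17.3101,23.0482)
T_A = V + ((C−V)·d_A)·d_A = V + 0.4845·d_A = (17.8792,26.7951)
T_B = V + ((C−V)·d_B)·d_B = V + 0.4845·d_B = (18.8036,26.5314)
sweep = 180° − θ = 14.5711°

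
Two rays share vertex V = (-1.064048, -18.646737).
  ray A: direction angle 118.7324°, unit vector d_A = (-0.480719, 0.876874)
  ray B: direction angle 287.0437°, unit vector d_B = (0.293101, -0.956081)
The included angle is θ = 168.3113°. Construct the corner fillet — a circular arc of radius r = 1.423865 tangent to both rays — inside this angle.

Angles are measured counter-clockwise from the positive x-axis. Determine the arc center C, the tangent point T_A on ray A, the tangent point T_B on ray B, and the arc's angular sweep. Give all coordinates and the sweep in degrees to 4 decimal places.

center=(-2.3827,-19.2034) T_A=(-1.1341,-18.5189) T_B=(-1.0213,-18.7861) sweep=11.6887

bisector direction at 202.8880° = (-0.921267,-0.388932)
center distance |VC| = r/sin(θ/2) = 1.423865/sin(84.1556°) = 1.431305
C = V + |VC|·bis = (-2.3827,-19.2034)
T_A = V + ((C−V)·d_A)·d_A = V + 0.1457·d_A = (-1.1341,-18.5189)
T_B = V + ((C−V)·d_B)·d_B = V + 0.1457·d_B = (-1.0213,-18.7861)
sweep = 180° − θ = 11.6887°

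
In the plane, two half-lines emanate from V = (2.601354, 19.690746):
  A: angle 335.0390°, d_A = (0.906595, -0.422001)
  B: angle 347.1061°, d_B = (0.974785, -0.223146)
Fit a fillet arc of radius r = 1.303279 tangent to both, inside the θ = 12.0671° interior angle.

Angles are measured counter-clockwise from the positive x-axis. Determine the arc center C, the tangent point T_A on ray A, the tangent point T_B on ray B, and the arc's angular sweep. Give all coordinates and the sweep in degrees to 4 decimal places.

center=(14.3300,15.6688) T_A=(13.7800,14.4873) T_B=(14.6209,16.9393) sweep=167.9329

bisector direction at 341.0726° = (0.945930,-0.324371)
center distance |VC| = r/sin(θ/2) = 1.303279/sin(6.0335°) = 12.399097
C = V + |VC|·bis = (14.3300,15.6688)
T_A = V + ((C−V)·d_A)·d_A = V + 12.3304·d_A = (13.7800,14.4873)
T_B = V + ((C−V)·d_B)·d_B = V + 12.3304·d_B = (14.6209,16.9393)
sweep = 180° − θ = 167.9329°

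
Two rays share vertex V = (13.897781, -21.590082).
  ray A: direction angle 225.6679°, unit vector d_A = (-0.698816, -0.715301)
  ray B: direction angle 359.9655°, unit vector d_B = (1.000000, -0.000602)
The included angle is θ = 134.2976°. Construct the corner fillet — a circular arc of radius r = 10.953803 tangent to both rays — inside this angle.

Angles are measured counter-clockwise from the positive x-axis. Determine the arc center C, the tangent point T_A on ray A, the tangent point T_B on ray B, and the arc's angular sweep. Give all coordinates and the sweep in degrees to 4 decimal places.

bisector direction at 292.8167° = (0.387784,-0.921750)
center distance |VC| = r/sin(θ/2) = 10.953803/sin(67.1488°) = 11.886714
C = V + |VC|·bis = (18.5073,-32.5467)
T_A = V + ((C−V)·d_A)·d_A = V + 4.6161·d_A = (10.6720,-24.8920)
T_B = V + ((C−V)·d_B)·d_B = V + 4.6161·d_B = (18.5139,-21.5929)
sweep = 180° − θ = 45.7024°

center=(18.5073,-32.5467) T_A=(10.6720,-24.8920) T_B=(18.5139,-21.5929) sweep=45.7024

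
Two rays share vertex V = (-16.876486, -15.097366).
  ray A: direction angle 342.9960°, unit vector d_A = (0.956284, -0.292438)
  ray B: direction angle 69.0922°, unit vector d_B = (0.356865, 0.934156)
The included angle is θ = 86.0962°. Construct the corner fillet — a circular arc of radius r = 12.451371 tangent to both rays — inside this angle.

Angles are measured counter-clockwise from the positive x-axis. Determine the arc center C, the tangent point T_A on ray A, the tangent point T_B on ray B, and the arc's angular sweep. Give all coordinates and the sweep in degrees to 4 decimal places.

bisector direction at 26.0441° = (0.898456,0.439063)
center distance |VC| = r/sin(θ/2) = 12.451371/sin(43.0481°) = 18.240771
C = V + |VC|·bis = (-0.4879,-7.0885)
T_A = V + ((C−V)·d_A)·d_A = V + 13.3300·d_A = (-4.1292,-18.9956)
T_B = V + ((C−V)·d_B)·d_B = V + 13.3300·d_B = (-12.1195,-2.6451)
sweep = 180° − θ = 93.9038°

center=(-0.4879,-7.0885) T_A=(-4.1292,-18.9956) T_B=(-12.1195,-2.6451) sweep=93.9038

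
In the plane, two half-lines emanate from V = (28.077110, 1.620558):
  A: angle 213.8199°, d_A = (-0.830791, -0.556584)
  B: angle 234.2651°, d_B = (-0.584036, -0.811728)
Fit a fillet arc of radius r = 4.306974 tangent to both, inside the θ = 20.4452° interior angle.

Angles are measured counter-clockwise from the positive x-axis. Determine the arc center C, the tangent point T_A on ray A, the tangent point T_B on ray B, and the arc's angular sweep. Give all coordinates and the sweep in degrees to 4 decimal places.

center=(10.6324,-15.2506) T_A=(8.2352,-11.6724) T_B=(14.1285,-17.7660) sweep=159.5548

bisector direction at 224.0425° = (-0.718824,-0.695192)
center distance |VC| = r/sin(θ/2) = 4.306974/sin(10.2226°) = 24.268342
C = V + |VC|·bis = (10.6324,-15.2506)
T_A = V + ((C−V)·d_A)·d_A = V + 23.8831·d_A = (8.2352,-11.6724)
T_B = V + ((C−V)·d_B)·d_B = V + 23.8831·d_B = (14.1285,-17.7660)
sweep = 180° − θ = 159.5548°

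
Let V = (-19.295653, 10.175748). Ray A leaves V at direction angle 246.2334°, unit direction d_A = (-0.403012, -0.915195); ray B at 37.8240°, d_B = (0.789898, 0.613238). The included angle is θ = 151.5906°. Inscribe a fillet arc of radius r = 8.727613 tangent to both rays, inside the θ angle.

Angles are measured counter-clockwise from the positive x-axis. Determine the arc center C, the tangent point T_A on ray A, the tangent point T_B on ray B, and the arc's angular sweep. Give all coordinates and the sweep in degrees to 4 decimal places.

bisector direction at 322.0287° = (0.788319,-0.615267)
center distance |VC| = r/sin(θ/2) = 8.727613/sin(75.7953°) = 9.002874
C = V + |VC|·bis = (-12.1985,4.6366)
T_A = V + ((C−V)·d_A)·d_A = V + 2.2092·d_A = (-20.1860,8.1539)
T_B = V + ((C−V)·d_B)·d_B = V + 2.2092·d_B = (-17.5506,11.5305)
sweep = 180° − θ = 28.4094°

center=(-12.1985,4.6366) T_A=(-20.1860,8.1539) T_B=(-17.5506,11.5305) sweep=28.4094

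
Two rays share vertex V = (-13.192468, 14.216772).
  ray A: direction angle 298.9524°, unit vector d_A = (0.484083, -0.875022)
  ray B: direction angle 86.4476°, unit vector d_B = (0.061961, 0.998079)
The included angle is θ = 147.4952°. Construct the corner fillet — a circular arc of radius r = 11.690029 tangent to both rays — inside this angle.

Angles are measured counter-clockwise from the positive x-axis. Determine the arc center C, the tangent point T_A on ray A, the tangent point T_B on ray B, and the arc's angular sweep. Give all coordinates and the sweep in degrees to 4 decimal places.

center=(-1.3137,16.8938) T_A=(-11.5428,11.2348) T_B=(-12.9813,17.6181) sweep=32.5048

bisector direction at 12.7000° = (0.975535,0.219846)
center distance |VC| = r/sin(θ/2) = 11.690029/sin(73.7476°) = 12.176630
C = V + |VC|·bis = (-1.3137,16.8938)
T_A = V + ((C−V)·d_A)·d_A = V + 3.4079·d_A = (-11.5428,11.2348)
T_B = V + ((C−V)·d_B)·d_B = V + 3.4079·d_B = (-12.9813,17.6181)
sweep = 180° − θ = 32.5048°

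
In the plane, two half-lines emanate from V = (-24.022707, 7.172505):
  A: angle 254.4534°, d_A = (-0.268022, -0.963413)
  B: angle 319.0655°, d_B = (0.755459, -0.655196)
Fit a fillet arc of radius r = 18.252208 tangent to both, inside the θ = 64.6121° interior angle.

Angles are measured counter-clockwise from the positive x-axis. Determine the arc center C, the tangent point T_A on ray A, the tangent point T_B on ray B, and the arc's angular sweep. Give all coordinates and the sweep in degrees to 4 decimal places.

center=(-14.1749,-25.5288) T_A=(-31.7593,-20.6368) T_B=(-2.2161,-11.7400) sweep=115.3879

bisector direction at 286.7595° = (0.288354,-0.957524)
center distance |VC| = r/sin(θ/2) = 18.252208/sin(32.3060°) = 34.151922
C = V + |VC|·bis = (-14.1749,-25.5288)
T_A = V + ((C−V)·d_A)·d_A = V + 28.8654·d_A = (-31.7593,-20.6368)
T_B = V + ((C−V)·d_B)·d_B = V + 28.8654·d_B = (-2.2161,-11.7400)
sweep = 180° − θ = 115.3879°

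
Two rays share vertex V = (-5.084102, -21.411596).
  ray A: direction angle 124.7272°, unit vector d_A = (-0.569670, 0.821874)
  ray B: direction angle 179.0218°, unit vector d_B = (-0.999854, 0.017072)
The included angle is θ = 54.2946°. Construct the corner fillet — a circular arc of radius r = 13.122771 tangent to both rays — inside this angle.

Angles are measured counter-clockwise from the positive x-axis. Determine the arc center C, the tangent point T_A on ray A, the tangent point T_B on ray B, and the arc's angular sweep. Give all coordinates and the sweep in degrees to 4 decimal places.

bisector direction at 151.8745° = (-0.881917,0.471404)
center distance |VC| = r/sin(θ/2) = 13.122771/sin(27.1473°) = 28.760368
C = V + |VC|·bis = (-30.4484,-7.8538)
T_A = V + ((C−V)·d_A)·d_A = V + 25.5920·d_A = (-19.6631,-0.3782)
T_B = V + ((C−V)·d_B)·d_B = V + 25.5920·d_B = (-30.6724,-20.9747)
sweep = 180° − θ = 125.7054°

center=(-30.4484,-7.8538) T_A=(-19.6631,-0.3782) T_B=(-30.6724,-20.9747) sweep=125.7054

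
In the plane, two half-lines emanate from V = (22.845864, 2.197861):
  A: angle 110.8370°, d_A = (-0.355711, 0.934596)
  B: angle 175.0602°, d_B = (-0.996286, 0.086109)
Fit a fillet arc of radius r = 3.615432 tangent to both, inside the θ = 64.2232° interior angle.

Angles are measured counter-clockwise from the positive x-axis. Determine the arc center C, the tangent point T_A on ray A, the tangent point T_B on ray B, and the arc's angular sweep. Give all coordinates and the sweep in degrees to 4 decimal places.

center=(17.4177,6.2959) T_A=(20.7967,7.5820) T_B=(17.1064,2.6939) sweep=115.7768

bisector direction at 142.9486° = (-0.798095,0.602531)
center distance |VC| = r/sin(θ/2) = 3.615432/sin(32.1116°) = 6.801421
C = V + |VC|·bis = (17.4177,6.2959)
T_A = V + ((C−V)·d_A)·d_A = V + 5.7609·d_A = (20.7967,7.5820)
T_B = V + ((C−V)·d_B)·d_B = V + 5.7609·d_B = (17.1064,2.6939)
sweep = 180° − θ = 115.7768°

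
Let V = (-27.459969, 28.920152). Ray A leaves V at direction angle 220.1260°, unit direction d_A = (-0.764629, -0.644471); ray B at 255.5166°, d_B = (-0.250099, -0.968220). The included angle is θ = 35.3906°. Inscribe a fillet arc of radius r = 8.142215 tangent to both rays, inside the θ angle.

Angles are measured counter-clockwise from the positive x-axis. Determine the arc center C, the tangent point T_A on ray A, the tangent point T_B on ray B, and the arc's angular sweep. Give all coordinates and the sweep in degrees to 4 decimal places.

center=(-41.7260,6.2474) T_A=(-46.9734,12.4732) T_B=(-33.8425,4.2110) sweep=144.6094

bisector direction at 237.8213° = (-0.532562,-0.846391)
center distance |VC| = r/sin(θ/2) = 8.142215/sin(17.6953°) = 26.787575
C = V + |VC|·bis = (-41.7260,6.2474)
T_A = V + ((C−V)·d_A)·d_A = V + 25.5202·d_A = (-46.9734,12.4732)
T_B = V + ((C−V)·d_B)·d_B = V + 25.5202·d_B = (-33.8425,4.2110)
sweep = 180° − θ = 144.6094°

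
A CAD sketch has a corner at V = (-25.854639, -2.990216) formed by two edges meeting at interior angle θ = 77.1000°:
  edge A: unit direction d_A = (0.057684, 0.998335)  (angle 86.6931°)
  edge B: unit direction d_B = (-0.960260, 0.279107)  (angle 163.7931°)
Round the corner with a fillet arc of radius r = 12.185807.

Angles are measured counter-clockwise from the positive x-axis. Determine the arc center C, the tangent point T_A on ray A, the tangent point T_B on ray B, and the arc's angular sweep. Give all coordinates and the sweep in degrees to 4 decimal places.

center=(-37.1380,12.9795) T_A=(-24.9725,12.2766) T_B=(-40.5392,1.2780) sweep=102.9000

bisector direction at 125.2431° = (-0.577047,0.816711)
center distance |VC| = r/sin(θ/2) = 12.185807/sin(38.5500°) = 19.553689
C = V + |VC|·bis = (-37.1380,12.9795)
T_A = V + ((C−V)·d_A)·d_A = V + 15.2922·d_A = (-24.9725,12.2766)
T_B = V + ((C−V)·d_B)·d_B = V + 15.2922·d_B = (-40.5392,1.2780)
sweep = 180° − θ = 102.9000°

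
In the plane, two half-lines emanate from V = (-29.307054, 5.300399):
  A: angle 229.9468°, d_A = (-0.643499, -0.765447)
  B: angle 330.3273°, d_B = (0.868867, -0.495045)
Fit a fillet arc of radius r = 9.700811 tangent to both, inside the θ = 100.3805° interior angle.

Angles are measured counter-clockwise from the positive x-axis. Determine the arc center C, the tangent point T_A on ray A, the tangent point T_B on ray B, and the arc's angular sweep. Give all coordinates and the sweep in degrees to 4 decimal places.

center=(-27.0844,-7.1309) T_A=(-34.5099,-0.8884) T_B=(-22.2821,1.2979) sweep=79.6195

bisector direction at 280.1371° = (0.176003,-0.984390)
center distance |VC| = r/sin(θ/2) = 9.700811/sin(50.1902°) = 12.628394
C = V + |VC|·bis = (-27.0844,-7.1309)
T_A = V + ((C−V)·d_A)·d_A = V + 8.0852·d_A = (-34.5099,-0.8884)
T_B = V + ((C−V)·d_B)·d_B = V + 8.0852·d_B = (-22.2821,1.2979)
sweep = 180° − θ = 79.6195°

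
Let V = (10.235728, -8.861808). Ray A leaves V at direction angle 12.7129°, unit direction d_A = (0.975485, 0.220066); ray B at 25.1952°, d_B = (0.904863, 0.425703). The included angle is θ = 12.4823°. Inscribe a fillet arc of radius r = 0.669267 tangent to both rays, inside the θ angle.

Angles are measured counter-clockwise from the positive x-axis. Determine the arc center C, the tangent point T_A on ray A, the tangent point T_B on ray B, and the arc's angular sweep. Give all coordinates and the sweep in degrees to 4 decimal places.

center=(16.0582,-6.8622) T_A=(16.2055,-7.5151) T_B=(15.7733,-6.2566) sweep=167.5177

bisector direction at 18.9541° = (0.945779,0.324810)
center distance |VC| = r/sin(θ/2) = 0.669267/sin(6.2412°) = 6.156255
C = V + |VC|·bis = (16.0582,-6.8622)
T_A = V + ((C−V)·d_A)·d_A = V + 6.1198·d_A = (16.2055,-7.5151)
T_B = V + ((C−V)·d_B)·d_B = V + 6.1198·d_B = (15.7733,-6.2566)
sweep = 180° − θ = 167.5177°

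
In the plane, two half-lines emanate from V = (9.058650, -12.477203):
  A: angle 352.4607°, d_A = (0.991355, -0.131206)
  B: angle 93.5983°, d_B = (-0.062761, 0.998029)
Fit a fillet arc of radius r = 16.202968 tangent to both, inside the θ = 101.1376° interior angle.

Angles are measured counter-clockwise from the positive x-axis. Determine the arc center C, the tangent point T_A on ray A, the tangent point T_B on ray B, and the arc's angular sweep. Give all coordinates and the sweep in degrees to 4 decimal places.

center=(24.3934,1.8375) T_A=(22.2675,-14.2254) T_B=(8.2224,0.8206) sweep=78.8624

bisector direction at 43.0295° = (0.731002,0.682375)
center distance |VC| = r/sin(θ/2) = 16.202968/sin(50.5688°) = 20.977762
C = V + |VC|·bis = (24.3934,1.8375)
T_A = V + ((C−V)·d_A)·d_A = V + 13.3241·d_A = (22.2675,-14.2254)
T_B = V + ((C−V)·d_B)·d_B = V + 13.3241·d_B = (8.2224,0.8206)
sweep = 180° − θ = 78.8624°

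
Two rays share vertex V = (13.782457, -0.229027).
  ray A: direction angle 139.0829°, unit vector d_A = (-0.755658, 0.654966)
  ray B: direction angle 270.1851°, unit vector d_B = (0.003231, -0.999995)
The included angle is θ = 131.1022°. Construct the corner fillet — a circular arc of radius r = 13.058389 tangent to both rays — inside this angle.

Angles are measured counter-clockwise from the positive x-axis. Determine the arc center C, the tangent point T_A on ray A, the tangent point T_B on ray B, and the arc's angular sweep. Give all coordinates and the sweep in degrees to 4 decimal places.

bisector direction at 204.6340° = (-0.908989,-0.416820)
center distance |VC| = r/sin(θ/2) = 13.058389/sin(65.5511°) = 14.344664
C = V + |VC|·bis = (0.7433,-6.2082)
T_A = V + ((C−V)·d_A)·d_A = V + 5.9370·d_A = (9.2961,3.6595)
T_B = V + ((C−V)·d_B)·d_B = V + 5.9370·d_B = (13.8016,-6.1660)
sweep = 180° − θ = 48.8978°

center=(0.7433,-6.2082) T_A=(9.2961,3.6595) T_B=(13.8016,-6.1660) sweep=48.8978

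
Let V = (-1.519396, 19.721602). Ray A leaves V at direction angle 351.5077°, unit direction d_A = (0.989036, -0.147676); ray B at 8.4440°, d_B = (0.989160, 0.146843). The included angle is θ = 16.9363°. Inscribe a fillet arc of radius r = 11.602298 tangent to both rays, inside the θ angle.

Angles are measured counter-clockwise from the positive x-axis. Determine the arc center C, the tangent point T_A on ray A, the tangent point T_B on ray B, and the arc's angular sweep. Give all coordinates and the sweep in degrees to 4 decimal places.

center=(77.2687,19.6884) T_A=(75.5553,8.2133) T_B=(75.5649,31.1649) sweep=163.0637

bisector direction at 359.9758° = (1.000000,-0.000421)
center distance |VC| = r/sin(θ/2) = 11.602298/sin(8.4681°) = 78.788055
C = V + |VC|·bis = (77.2687,19.6884)
T_A = V + ((C−V)·d_A)·d_A = V + 77.9291·d_A = (75.5553,8.2133)
T_B = V + ((C−V)·d_B)·d_B = V + 77.9291·d_B = (75.5649,31.1649)
sweep = 180° − θ = 163.0637°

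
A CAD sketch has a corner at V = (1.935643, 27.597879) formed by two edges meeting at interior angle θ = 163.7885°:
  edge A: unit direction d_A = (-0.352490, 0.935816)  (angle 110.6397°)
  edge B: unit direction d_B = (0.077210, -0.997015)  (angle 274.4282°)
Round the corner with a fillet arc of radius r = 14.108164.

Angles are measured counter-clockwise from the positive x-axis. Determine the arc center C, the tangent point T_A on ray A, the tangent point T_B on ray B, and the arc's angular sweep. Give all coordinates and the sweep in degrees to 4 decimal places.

center=(-11.9753,24.5053) T_A=(1.2274,29.4782) T_B=(2.0908,25.5945) sweep=16.2115

bisector direction at 192.5340° = (-0.976168,-0.217018)
center distance |VC| = r/sin(θ/2) = 14.108164/sin(81.8942°) = 14.250534
C = V + |VC|·bis = (-11.9753,24.5053)
T_A = V + ((C−V)·d_A)·d_A = V + 2.0093·d_A = (1.2274,29.4782)
T_B = V + ((C−V)·d_B)·d_B = V + 2.0093·d_B = (2.0908,25.5945)
sweep = 180° − θ = 16.2115°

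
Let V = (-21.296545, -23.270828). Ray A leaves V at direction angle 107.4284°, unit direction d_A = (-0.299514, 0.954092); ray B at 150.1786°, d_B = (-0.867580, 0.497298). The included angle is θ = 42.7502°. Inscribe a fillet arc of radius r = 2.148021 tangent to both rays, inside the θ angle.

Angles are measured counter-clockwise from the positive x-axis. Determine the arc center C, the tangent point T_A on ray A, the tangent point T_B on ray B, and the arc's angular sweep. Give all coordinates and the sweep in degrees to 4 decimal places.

bisector direction at 128.8035° = (-0.626651,0.779300)
center distance |VC| = r/sin(θ/2) = 2.148021/sin(21.3751°) = 5.893512
C = V + |VC|·bis = (-24.9897,-18.6780)
T_A = V + ((C−V)·d_A)·d_A = V + 5.4881·d_A = (-22.9403,-18.0347)
T_B = V + ((C−V)·d_B)·d_B = V + 5.4881·d_B = (-26.0579,-20.5416)
sweep = 180° − θ = 137.2498°

center=(-24.9897,-18.6780) T_A=(-22.9403,-18.0347) T_B=(-26.0579,-20.5416) sweep=137.2498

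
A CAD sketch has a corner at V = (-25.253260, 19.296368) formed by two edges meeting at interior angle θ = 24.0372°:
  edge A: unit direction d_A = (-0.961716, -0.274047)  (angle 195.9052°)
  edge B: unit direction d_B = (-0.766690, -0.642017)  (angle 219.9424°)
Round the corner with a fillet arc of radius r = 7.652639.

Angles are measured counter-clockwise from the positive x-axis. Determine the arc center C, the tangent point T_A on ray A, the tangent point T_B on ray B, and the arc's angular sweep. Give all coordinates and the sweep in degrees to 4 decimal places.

center=(-57.7254,2.0860) T_A=(-59.8226,9.4456) T_B=(-52.8123,-3.7812) sweep=155.9628

bisector direction at 207.9238° = (-0.883571,-0.468297)
center distance |VC| = r/sin(θ/2) = 7.652639/sin(12.0186°) = 36.751034
C = V + |VC|·bis = (-57.7254,2.0860)
T_A = V + ((C−V)·d_A)·d_A = V + 35.9455·d_A = (-59.8226,9.4456)
T_B = V + ((C−V)·d_B)·d_B = V + 35.9455·d_B = (-52.8123,-3.7812)
sweep = 180° − θ = 155.9628°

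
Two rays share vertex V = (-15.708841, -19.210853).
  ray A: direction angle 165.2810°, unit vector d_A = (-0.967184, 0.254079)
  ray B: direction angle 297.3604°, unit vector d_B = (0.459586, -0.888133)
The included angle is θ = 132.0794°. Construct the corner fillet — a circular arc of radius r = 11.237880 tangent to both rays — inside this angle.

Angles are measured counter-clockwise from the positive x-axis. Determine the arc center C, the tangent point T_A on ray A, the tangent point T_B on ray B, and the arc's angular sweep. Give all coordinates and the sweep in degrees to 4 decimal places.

center=(-23.3944,-28.8111) T_A=(-20.5391,-17.9420) T_B=(-13.4136,-23.6463) sweep=47.9206

bisector direction at 231.3207° = (-0.624961,-0.780656)
center distance |VC| = r/sin(θ/2) = 11.237880/sin(66.0397°) = 12.297600
C = V + |VC|·bis = (-23.3944,-28.8111)
T_A = V + ((C−V)·d_A)·d_A = V + 4.9941·d_A = (-20.5391,-17.9420)
T_B = V + ((C−V)·d_B)·d_B = V + 4.9941·d_B = (-13.4136,-23.6463)
sweep = 180° − θ = 47.9206°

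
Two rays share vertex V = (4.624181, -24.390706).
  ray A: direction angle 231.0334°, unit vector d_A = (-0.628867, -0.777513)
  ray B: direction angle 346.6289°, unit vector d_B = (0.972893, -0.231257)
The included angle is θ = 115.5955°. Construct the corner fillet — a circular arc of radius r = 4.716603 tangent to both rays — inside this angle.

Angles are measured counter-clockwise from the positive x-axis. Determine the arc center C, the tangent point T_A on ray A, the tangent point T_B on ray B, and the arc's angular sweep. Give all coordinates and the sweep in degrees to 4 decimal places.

center=(6.4234,-29.6664) T_A=(2.7562,-26.7003) T_B=(7.5141,-25.0776) sweep=64.4045

bisector direction at 288.8312° = (0.322780,-0.946474)
center distance |VC| = r/sin(θ/2) = 4.716603/sin(57.7978°) = 5.574046
C = V + |VC|·bis = (6.4234,-29.6664)
T_A = V + ((C−V)·d_A)·d_A = V + 2.9705·d_A = (2.7562,-26.7003)
T_B = V + ((C−V)·d_B)·d_B = V + 2.9705·d_B = (7.5141,-25.0776)
sweep = 180° − θ = 64.4045°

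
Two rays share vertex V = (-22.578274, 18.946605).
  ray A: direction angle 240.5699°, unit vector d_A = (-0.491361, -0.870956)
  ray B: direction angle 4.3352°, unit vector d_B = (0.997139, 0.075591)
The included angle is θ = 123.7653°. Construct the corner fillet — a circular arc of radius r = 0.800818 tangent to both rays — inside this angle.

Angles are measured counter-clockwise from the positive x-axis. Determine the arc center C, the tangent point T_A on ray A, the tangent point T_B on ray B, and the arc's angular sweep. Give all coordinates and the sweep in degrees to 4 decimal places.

bisector direction at 302.4526° = (0.536601,-0.843836)
center distance |VC| = r/sin(θ/2) = 0.800818/sin(61.8826°) = 0.907973
C = V + |VC|·bis = (-22.0911,18.1804)
T_A = V + ((C−V)·d_A)·d_A = V + 0.4279·d_A = (-22.7885,18.5739)
T_B = V + ((C−V)·d_B)·d_B = V + 0.4279·d_B = (-22.1516,18.9790)
sweep = 180° − θ = 56.2347°

center=(-22.0911,18.1804) T_A=(-22.7885,18.5739) T_B=(-22.1516,18.9790) sweep=56.2347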